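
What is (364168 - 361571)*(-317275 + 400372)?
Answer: 215802909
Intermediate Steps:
(364168 - 361571)*(-317275 + 400372) = 2597*83097 = 215802909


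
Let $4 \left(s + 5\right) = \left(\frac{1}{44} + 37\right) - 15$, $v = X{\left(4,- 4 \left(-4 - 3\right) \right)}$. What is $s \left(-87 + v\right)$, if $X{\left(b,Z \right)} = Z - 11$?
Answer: $- \frac{3115}{88} \approx -35.398$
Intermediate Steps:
$X{\left(b,Z \right)} = -11 + Z$
$v = 17$ ($v = -11 - 4 \left(-4 - 3\right) = -11 - -28 = -11 + 28 = 17$)
$s = \frac{89}{176}$ ($s = -5 + \frac{\left(\frac{1}{44} + 37\right) - 15}{4} = -5 + \frac{\frac{1629}{44} - 15}{4} = -5 + \frac{1}{4} \cdot \frac{969}{44} = -5 + \frac{969}{176} = \frac{89}{176} \approx 0.50568$)
$s \left(-87 + v\right) = \frac{89 \left(-87 + 17\right)}{176} = \frac{89}{176} \left(-70\right) = - \frac{3115}{88}$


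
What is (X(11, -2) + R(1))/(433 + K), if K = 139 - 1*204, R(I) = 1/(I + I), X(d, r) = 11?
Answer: 1/32 ≈ 0.031250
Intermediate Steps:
R(I) = 1/(2*I)
K = -65 (K = 139 - 204 = -65)
(X(11, -2) + R(1))/(433 + K) = (11 + (½)/1)/(433 - 65) = (11 + (½)*1)/368 = (11 + ½)*(1/368) = (23/2)*(1/368) = 1/32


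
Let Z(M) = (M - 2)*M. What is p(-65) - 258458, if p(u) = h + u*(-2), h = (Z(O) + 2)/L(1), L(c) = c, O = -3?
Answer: -258311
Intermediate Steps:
Z(M) = M*(-2 + M) (Z(M) = (-2 + M)*M = M*(-2 + M))
h = 17 (h = (-3*(-2 - 3) + 2)/1 = (-3*(-5) + 2)*1 = (15 + 2)*1 = 17*1 = 17)
p(u) = 17 - 2*u (p(u) = 17 + u*(-2) = 17 - 2*u)
p(-65) - 258458 = (17 - 2*(-65)) - 258458 = (17 + 130) - 258458 = 147 - 258458 = -258311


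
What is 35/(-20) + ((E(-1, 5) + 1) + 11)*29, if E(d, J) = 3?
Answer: 1733/4 ≈ 433.25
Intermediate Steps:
35/(-20) + ((E(-1, 5) + 1) + 11)*29 = 35/(-20) + ((3 + 1) + 11)*29 = 35*(-1/20) + (4 + 11)*29 = -7/4 + 15*29 = -7/4 + 435 = 1733/4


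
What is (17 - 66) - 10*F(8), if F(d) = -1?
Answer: -39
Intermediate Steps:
(17 - 66) - 10*F(8) = (17 - 66) - 10*(-1) = -49 + 10 = -39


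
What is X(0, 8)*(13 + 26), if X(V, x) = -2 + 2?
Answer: 0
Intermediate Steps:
X(V, x) = 0
X(0, 8)*(13 + 26) = 0*(13 + 26) = 0*39 = 0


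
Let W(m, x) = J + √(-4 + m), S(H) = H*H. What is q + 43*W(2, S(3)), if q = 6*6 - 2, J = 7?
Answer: 335 + 43*I*√2 ≈ 335.0 + 60.811*I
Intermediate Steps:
S(H) = H²
q = 34 (q = 36 - 2 = 34)
W(m, x) = 7 + √(-4 + m)
q + 43*W(2, S(3)) = 34 + 43*(7 + √(-4 + 2)) = 34 + 43*(7 + √(-2)) = 34 + 43*(7 + I*√2) = 34 + (301 + 43*I*√2) = 335 + 43*I*√2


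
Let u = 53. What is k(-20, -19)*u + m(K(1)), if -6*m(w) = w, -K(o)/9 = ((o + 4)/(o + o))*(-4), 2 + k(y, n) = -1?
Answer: -174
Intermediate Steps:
k(y, n) = -3 (k(y, n) = -2 - 1 = -3)
K(o) = 18*(4 + o)/o (K(o) = -9*(o + 4)/(o + o)*(-4) = -9*(4 + o)/((2*o))*(-4) = -9*(4 + o)*(1/(2*o))*(-4) = -9*(4 + o)/(2*o)*(-4) = -(-18)*(4 + o)/o = 18*(4 + o)/o)
m(w) = -w/6
k(-20, -19)*u + m(K(1)) = -3*53 - (18 + 72/1)/6 = -159 - (18 + 72*1)/6 = -159 - (18 + 72)/6 = -159 - 1/6*90 = -159 - 15 = -174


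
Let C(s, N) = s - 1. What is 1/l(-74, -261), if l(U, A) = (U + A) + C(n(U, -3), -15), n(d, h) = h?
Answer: -1/339 ≈ -0.0029499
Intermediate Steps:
C(s, N) = -1 + s
l(U, A) = -4 + A + U (l(U, A) = (U + A) + (-1 - 3) = (A + U) - 4 = -4 + A + U)
1/l(-74, -261) = 1/(-4 - 261 - 74) = 1/(-339) = -1/339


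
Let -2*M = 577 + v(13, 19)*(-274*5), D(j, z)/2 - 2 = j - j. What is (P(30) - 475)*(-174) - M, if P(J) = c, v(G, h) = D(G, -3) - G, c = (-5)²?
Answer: 169507/2 ≈ 84754.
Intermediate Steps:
D(j, z) = 4 (D(j, z) = 4 + 2*(j - j) = 4 + 2*0 = 4 + 0 = 4)
c = 25
v(G, h) = 4 - G
P(J) = 25
M = -12907/2 (M = -(577 + (4 - 1*13)*(-274*5))/2 = -(577 + (4 - 13)*(-1370))/2 = -(577 - 9*(-1370))/2 = -(577 + 12330)/2 = -½*12907 = -12907/2 ≈ -6453.5)
(P(30) - 475)*(-174) - M = (25 - 475)*(-174) - 1*(-12907/2) = -450*(-174) + 12907/2 = 78300 + 12907/2 = 169507/2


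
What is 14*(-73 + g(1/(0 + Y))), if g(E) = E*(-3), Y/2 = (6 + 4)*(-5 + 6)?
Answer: -10241/10 ≈ -1024.1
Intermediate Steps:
Y = 20 (Y = 2*((6 + 4)*(-5 + 6)) = 2*(10*1) = 2*10 = 20)
g(E) = -3*E
14*(-73 + g(1/(0 + Y))) = 14*(-73 - 3/(0 + 20)) = 14*(-73 - 3/20) = 14*(-1463/20) = -10241/10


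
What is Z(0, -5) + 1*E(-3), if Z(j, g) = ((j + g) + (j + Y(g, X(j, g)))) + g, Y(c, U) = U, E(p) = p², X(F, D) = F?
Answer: -1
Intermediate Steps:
Z(j, g) = 2*g + 3*j (Z(j, g) = ((j + g) + (j + j)) + g = ((g + j) + 2*j) + g = (g + 3*j) + g = 2*g + 3*j)
Z(0, -5) + 1*E(-3) = (2*(-5) + 3*0) + 1*(-3)² = (-10 + 0) + 1*9 = -10 + 9 = -1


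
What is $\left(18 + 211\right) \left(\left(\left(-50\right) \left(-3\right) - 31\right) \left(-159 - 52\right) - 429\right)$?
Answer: $-5848202$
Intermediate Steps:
$\left(18 + 211\right) \left(\left(\left(-50\right) \left(-3\right) - 31\right) \left(-159 - 52\right) - 429\right) = 229 \left(\left(150 - 31\right) \left(-211\right) - 429\right) = 229 \left(119 \left(-211\right) - 429\right) = 229 \left(-25109 - 429\right) = 229 \left(-25538\right) = -5848202$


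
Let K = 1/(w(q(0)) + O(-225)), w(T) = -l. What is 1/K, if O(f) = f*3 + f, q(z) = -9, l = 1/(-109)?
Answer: -98099/109 ≈ -899.99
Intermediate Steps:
l = -1/109 ≈ -0.0091743
O(f) = 4*f (O(f) = 3*f + f = 4*f)
w(T) = 1/109 (w(T) = -1*(-1/109) = 1/109)
K = -109/98099 (K = 1/(1/109 + 4*(-225)) = 1/(1/109 - 900) = 1/(-98099/109) = -109/98099 ≈ -0.0011111)
1/K = 1/(-109/98099) = -98099/109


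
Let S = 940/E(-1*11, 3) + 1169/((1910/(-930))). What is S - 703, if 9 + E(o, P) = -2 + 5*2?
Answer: -422530/191 ≈ -2212.2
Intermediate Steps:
E(o, P) = -1 (E(o, P) = -9 + (-2 + 5*2) = -9 + (-2 + 10) = -9 + 8 = -1)
S = -288257/191 (S = 940/(-1) + 1169/((1910/(-930))) = 940*(-1) + 1169/((1910*(-1/930))) = -940 + 1169/(-191/93) = -940 + 1169*(-93/191) = -940 - 108717/191 = -288257/191 ≈ -1509.2)
S - 703 = -288257/191 - 703 = -422530/191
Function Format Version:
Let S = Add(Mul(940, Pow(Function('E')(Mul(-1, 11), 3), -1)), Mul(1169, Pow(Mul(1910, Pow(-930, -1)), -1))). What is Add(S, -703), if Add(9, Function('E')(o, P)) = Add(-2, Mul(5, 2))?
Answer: Rational(-422530, 191) ≈ -2212.2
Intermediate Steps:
Function('E')(o, P) = -1 (Function('E')(o, P) = Add(-9, Add(-2, Mul(5, 2))) = Add(-9, Add(-2, 10)) = Add(-9, 8) = -1)
S = Rational(-288257, 191) (S = Add(Mul(940, Pow(-1, -1)), Mul(1169, Pow(Mul(1910, Pow(-930, -1)), -1))) = Add(Mul(940, -1), Mul(1169, Pow(Mul(1910, Rational(-1, 930)), -1))) = Add(-940, Mul(1169, Pow(Rational(-191, 93), -1))) = Add(-940, Mul(1169, Rational(-93, 191))) = Add(-940, Rational(-108717, 191)) = Rational(-288257, 191) ≈ -1509.2)
Add(S, -703) = Add(Rational(-288257, 191), -703) = Rational(-422530, 191)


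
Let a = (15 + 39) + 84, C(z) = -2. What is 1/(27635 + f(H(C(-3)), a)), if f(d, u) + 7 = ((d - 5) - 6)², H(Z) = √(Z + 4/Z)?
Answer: 27745/769786961 + 44*I/769786961 ≈ 3.6042e-5 + 5.7159e-8*I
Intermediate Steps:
a = 138 (a = 54 + 84 = 138)
f(d, u) = -7 + (-11 + d)² (f(d, u) = -7 + ((d - 5) - 6)² = -7 + ((-5 + d) - 6)² = -7 + (-11 + d)²)
1/(27635 + f(H(C(-3)), a)) = 1/(27635 + (-7 + (-11 + √(-2 + 4/(-2)))²)) = 1/(27635 + (-7 + (-11 + √(-2 + 4*(-½)))²)) = 1/(27635 + (-7 + (-11 + √(-2 - 2))²)) = 1/(27635 + (-7 + (-11 + √(-4))²)) = 1/(27635 + (-7 + (-11 + 2*I)²)) = 1/(27628 + (-11 + 2*I)²)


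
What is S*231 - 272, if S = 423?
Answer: 97441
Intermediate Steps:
S*231 - 272 = 423*231 - 272 = 97713 - 272 = 97441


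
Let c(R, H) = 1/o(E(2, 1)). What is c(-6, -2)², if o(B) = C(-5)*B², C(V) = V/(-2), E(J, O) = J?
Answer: 1/100 ≈ 0.010000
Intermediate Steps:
C(V) = -V/2 (C(V) = V*(-½) = -V/2)
o(B) = 5*B²/2 (o(B) = (-½*(-5))*B² = 5*B²/2)
c(R, H) = ⅒ (c(R, H) = 1/((5/2)*2²) = 1/((5/2)*4) = 1/10 = ⅒)
c(-6, -2)² = (⅒)² = 1/100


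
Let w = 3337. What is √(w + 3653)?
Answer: √6990 ≈ 83.606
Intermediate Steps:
√(w + 3653) = √(3337 + 3653) = √6990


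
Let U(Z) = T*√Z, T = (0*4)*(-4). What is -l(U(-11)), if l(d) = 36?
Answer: -36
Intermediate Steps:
T = 0 (T = 0*(-4) = 0)
U(Z) = 0 (U(Z) = 0*√Z = 0)
-l(U(-11)) = -1*36 = -36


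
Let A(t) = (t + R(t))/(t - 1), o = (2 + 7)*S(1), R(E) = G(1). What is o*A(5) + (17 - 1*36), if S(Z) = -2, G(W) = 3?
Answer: -55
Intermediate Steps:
R(E) = 3
o = -18 (o = (2 + 7)*(-2) = 9*(-2) = -18)
A(t) = (3 + t)/(-1 + t) (A(t) = (t + 3)/(t - 1) = (3 + t)/(-1 + t))
o*A(5) + (17 - 1*36) = -18*(3 + 5)/(-1 + 5) + (17 - 1*36) = -18*8/4 + (17 - 36) = -9*8/2 - 19 = -18*2 - 19 = -36 - 19 = -55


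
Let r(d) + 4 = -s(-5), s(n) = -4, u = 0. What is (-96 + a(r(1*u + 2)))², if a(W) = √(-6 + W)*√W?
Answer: 9216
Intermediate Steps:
r(d) = 0 (r(d) = -4 - 1*(-4) = -4 + 4 = 0)
a(W) = √W*√(-6 + W)
(-96 + a(r(1*u + 2)))² = (-96 + √0*√(-6 + 0))² = (-96 + 0*√(-6))² = (-96 + 0*(I*√6))² = (-96 + 0)² = (-96)² = 9216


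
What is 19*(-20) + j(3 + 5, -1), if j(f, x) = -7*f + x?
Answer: -437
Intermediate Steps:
j(f, x) = x - 7*f
19*(-20) + j(3 + 5, -1) = 19*(-20) + (-1 - 7*(3 + 5)) = -380 + (-1 - 7*8) = -380 + (-1 - 56) = -380 - 57 = -437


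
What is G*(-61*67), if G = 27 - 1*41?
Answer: 57218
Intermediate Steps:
G = -14 (G = 27 - 41 = -14)
G*(-61*67) = -(-854)*67 = -14*(-4087) = 57218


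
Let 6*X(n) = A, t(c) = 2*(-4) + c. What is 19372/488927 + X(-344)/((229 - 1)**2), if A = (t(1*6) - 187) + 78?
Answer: 105051463/2675408544 ≈ 0.039266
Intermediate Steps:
t(c) = -8 + c
A = -111 (A = ((-8 + 1*6) - 187) + 78 = ((-8 + 6) - 187) + 78 = (-2 - 187) + 78 = -189 + 78 = -111)
X(n) = -37/2 (X(n) = (1/6)*(-111) = -37/2)
19372/488927 + X(-344)/((229 - 1)**2) = 19372/488927 - 37/(2*(229 - 1)**2) = 19372*(1/488927) - 37/(2*(228**2)) = 19372/488927 - 37/2/51984 = 19372/488927 - 37/2*1/51984 = 19372/488927 - 37/103968 = 105051463/2675408544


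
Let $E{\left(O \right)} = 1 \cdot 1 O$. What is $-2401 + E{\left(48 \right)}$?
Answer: $-2353$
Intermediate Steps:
$E{\left(O \right)} = O$ ($E{\left(O \right)} = 1 O = O$)
$-2401 + E{\left(48 \right)} = -2401 + 48 = -2353$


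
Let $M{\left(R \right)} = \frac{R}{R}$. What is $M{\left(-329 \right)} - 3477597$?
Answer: $-3477596$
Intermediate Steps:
$M{\left(R \right)} = 1$
$M{\left(-329 \right)} - 3477597 = 1 - 3477597 = -3477596$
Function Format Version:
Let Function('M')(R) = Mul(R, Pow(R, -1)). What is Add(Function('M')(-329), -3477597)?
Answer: -3477596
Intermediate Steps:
Function('M')(R) = 1
Add(Function('M')(-329), -3477597) = Add(1, -3477597) = -3477596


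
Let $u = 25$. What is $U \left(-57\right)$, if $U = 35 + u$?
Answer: $-3420$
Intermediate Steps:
$U = 60$ ($U = 35 + 25 = 60$)
$U \left(-57\right) = 60 \left(-57\right) = -3420$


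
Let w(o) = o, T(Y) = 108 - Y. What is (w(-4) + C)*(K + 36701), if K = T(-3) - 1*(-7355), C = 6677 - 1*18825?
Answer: -536717384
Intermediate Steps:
C = -12148 (C = 6677 - 18825 = -12148)
K = 7466 (K = (108 - 1*(-3)) - 1*(-7355) = (108 + 3) + 7355 = 111 + 7355 = 7466)
(w(-4) + C)*(K + 36701) = (-4 - 12148)*(7466 + 36701) = -12152*44167 = -536717384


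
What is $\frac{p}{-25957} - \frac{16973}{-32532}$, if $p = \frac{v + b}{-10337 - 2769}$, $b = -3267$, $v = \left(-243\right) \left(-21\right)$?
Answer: $\frac{2887073023409}{5533570261572} \approx 0.52174$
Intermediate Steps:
$v = 5103$
$p = - \frac{918}{6553}$ ($p = \frac{5103 - 3267}{-10337 - 2769} = \frac{1836}{-13106} = 1836 \left(- \frac{1}{13106}\right) = - \frac{918}{6553} \approx -0.14009$)
$\frac{p}{-25957} - \frac{16973}{-32532} = - \frac{918}{6553 \left(-25957\right)} - \frac{16973}{-32532} = \left(- \frac{918}{6553}\right) \left(- \frac{1}{25957}\right) - - \frac{16973}{32532} = \frac{918}{170096221} + \frac{16973}{32532} = \frac{2887073023409}{5533570261572}$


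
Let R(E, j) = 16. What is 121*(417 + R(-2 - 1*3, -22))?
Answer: 52393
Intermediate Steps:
121*(417 + R(-2 - 1*3, -22)) = 121*(417 + 16) = 121*433 = 52393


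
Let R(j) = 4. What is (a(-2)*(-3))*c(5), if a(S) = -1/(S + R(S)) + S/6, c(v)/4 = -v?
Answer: -50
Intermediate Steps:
c(v) = -4*v (c(v) = 4*(-v) = -4*v)
a(S) = -1/(4 + S) + S/6 (a(S) = -1/(S + 4) + S/6 = -1/(4 + S) + S*(1/6) = -1/(4 + S) + S/6)
(a(-2)*(-3))*c(5) = (((-6 + (-2)**2 + 4*(-2))/(6*(4 - 2)))*(-3))*(-4*5) = (((1/6)*(-6 + 4 - 8)/2)*(-3))*(-20) = (((1/6)*(1/2)*(-10))*(-3))*(-20) = -5/6*(-3)*(-20) = (5/2)*(-20) = -50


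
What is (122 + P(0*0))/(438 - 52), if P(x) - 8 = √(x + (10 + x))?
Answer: 65/193 + √10/386 ≈ 0.34498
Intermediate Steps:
P(x) = 8 + √(10 + 2*x) (P(x) = 8 + √(x + (10 + x)) = 8 + √(10 + 2*x))
(122 + P(0*0))/(438 - 52) = (122 + (8 + √(10 + 2*(0*0))))/(438 - 52) = (122 + (8 + √(10 + 2*0)))/386 = (122 + (8 + √(10 + 0)))*(1/386) = (122 + (8 + √10))*(1/386) = (130 + √10)*(1/386) = 65/193 + √10/386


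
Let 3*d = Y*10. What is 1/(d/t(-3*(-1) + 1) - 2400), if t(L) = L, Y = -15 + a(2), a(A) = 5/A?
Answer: -12/28925 ≈ -0.00041487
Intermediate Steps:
Y = -25/2 (Y = -15 + 5/2 = -25/2 ≈ -12.500)
d = -125/3 (d = (-25/2*10)/3 = (⅓)*(-125) = -125/3 ≈ -41.667)
1/(d/t(-3*(-1) + 1) - 2400) = 1/(-125/(3*(-3*(-1) + 1)) - 2400) = 1/(-125/(3*(3 + 1)) - 2400) = 1/(-125/3/4 - 2400) = 1/(-125/3*¼ - 2400) = 1/(-125/12 - 2400) = 1/(-28925/12) = -12/28925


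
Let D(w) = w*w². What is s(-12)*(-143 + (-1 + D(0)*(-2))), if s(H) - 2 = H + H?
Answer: 3168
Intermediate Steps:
D(w) = w³
s(H) = 2 + 2*H (s(H) = 2 + (H + H) = 2 + 2*H)
s(-12)*(-143 + (-1 + D(0)*(-2))) = (2 + 2*(-12))*(-143 + (-1 + 0³*(-2))) = (2 - 24)*(-143 + (-1 + 0*(-2))) = -22*(-143 + (-1 + 0)) = -22*(-143 - 1) = -22*(-144) = 3168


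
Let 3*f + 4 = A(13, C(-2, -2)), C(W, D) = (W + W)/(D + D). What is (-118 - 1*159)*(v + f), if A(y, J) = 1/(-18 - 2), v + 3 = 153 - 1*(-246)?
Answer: -2186361/20 ≈ -1.0932e+5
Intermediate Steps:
v = 396 (v = -3 + (153 - 1*(-246)) = -3 + (153 + 246) = -3 + 399 = 396)
C(W, D) = W/D (C(W, D) = (2*W)/((2*D)) = (2*W)*(1/(2*D)) = W/D)
A(y, J) = -1/20 (A(y, J) = 1/(-20) = -1/20)
f = -27/20 (f = -4/3 + (1/3)*(-1/20) = -4/3 - 1/60 = -27/20 ≈ -1.3500)
(-118 - 1*159)*(v + f) = (-118 - 1*159)*(396 - 27/20) = (-118 - 159)*(7893/20) = -277*7893/20 = -2186361/20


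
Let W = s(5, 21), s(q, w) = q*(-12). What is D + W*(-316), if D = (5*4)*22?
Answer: 19400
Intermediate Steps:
s(q, w) = -12*q
W = -60 (W = -12*5 = -60)
D = 440 (D = 20*22 = 440)
D + W*(-316) = 440 - 60*(-316) = 440 + 18960 = 19400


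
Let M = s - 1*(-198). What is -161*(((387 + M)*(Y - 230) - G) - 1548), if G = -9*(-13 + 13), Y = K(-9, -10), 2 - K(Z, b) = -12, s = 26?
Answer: 21497364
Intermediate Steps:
K(Z, b) = 14 (K(Z, b) = 2 - 1*(-12) = 2 + 12 = 14)
Y = 14
M = 224 (M = 26 - 1*(-198) = 26 + 198 = 224)
G = 0 (G = -9*0 = 0)
-161*(((387 + M)*(Y - 230) - G) - 1548) = -161*(((387 + 224)*(14 - 230) - 1*0) - 1548) = -161*((611*(-216) + 0) - 1548) = -161*((-131976 + 0) - 1548) = -161*(-131976 - 1548) = -161*(-133524) = 21497364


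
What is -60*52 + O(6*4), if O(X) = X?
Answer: -3096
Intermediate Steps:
-60*52 + O(6*4) = -60*52 + 6*4 = -3120 + 24 = -3096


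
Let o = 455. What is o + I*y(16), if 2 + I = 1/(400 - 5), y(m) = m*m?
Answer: -22259/395 ≈ -56.352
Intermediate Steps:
y(m) = m²
I = -789/395 (I = -2 + 1/(400 - 5) = -2 + 1/395 = -789/395 ≈ -1.9975)
o + I*y(16) = 455 - 789/395*16² = 455 - 789/395*256 = 455 - 201984/395 = -22259/395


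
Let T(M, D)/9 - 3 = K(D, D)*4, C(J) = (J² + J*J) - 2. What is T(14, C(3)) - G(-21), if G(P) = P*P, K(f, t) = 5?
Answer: -234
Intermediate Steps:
G(P) = P²
C(J) = -2 + 2*J² (C(J) = (J² + J²) - 2 = 2*J² - 2 = -2 + 2*J²)
T(M, D) = 207 (T(M, D) = 27 + 9*(5*4) = 27 + 9*20 = 27 + 180 = 207)
T(14, C(3)) - G(-21) = 207 - 1*(-21)² = 207 - 1*441 = 207 - 441 = -234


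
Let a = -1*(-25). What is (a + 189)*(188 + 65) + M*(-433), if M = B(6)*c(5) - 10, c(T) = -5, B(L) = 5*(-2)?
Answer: 36822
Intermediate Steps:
B(L) = -10
a = 25
M = 40 (M = -10*(-5) - 10 = 50 - 10 = 40)
(a + 189)*(188 + 65) + M*(-433) = (25 + 189)*(188 + 65) + 40*(-433) = 214*253 - 17320 = 54142 - 17320 = 36822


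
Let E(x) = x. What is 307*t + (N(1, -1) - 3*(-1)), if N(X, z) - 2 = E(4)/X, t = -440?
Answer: -135071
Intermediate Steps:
N(X, z) = 2 + 4/X
307*t + (N(1, -1) - 3*(-1)) = 307*(-440) + ((2 + 4/1) - 3*(-1)) = -135080 + ((2 + 4*1) + 3) = -135080 + ((2 + 4) + 3) = -135080 + (6 + 3) = -135080 + 9 = -135071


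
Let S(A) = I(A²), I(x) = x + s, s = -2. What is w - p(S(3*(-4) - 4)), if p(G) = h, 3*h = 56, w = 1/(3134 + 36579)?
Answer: -2223925/119139 ≈ -18.667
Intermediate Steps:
w = 1/39713 ≈ 2.5181e-5
h = 56/3 (h = (⅓)*56 = 56/3 ≈ 18.667)
I(x) = -2 + x (I(x) = x - 2 = -2 + x)
S(A) = -2 + A²
p(G) = 56/3
w - p(S(3*(-4) - 4)) = 1/39713 - 1*56/3 = 1/39713 - 56/3 = -2223925/119139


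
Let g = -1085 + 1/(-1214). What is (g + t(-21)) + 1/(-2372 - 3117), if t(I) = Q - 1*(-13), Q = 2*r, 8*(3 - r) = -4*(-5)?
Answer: -7136771569/6663646 ≈ -1071.0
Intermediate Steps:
r = 1/2 (r = 3 - (-1)*(-5)/2 = 3 - 1/8*20 = 3 - 5/2 = 1/2 ≈ 0.50000)
Q = 1 (Q = 2*(1/2) = 1)
t(I) = 14 (t(I) = 1 - 1*(-13) = 1 + 13 = 14)
g = -1317191/1214 (g = -1085 - 1/1214 = -1317191/1214 ≈ -1085.0)
(g + t(-21)) + 1/(-2372 - 3117) = (-1317191/1214 + 14) + 1/(-2372 - 3117) = -1300195/1214 + 1/(-5489) = -1300195/1214 - 1/5489 = -7136771569/6663646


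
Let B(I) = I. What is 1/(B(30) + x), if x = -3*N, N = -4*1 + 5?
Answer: 1/27 ≈ 0.037037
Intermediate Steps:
N = 1 (N = -4 + 5 = 1)
x = -3 (x = -3*1 = -3)
1/(B(30) + x) = 1/(30 - 3) = 1/27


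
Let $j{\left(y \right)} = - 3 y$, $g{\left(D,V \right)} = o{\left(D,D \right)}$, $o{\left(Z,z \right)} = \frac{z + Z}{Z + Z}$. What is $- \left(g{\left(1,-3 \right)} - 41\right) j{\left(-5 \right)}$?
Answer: $600$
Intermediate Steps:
$o{\left(Z,z \right)} = \frac{Z + z}{2 Z}$
$g{\left(D,V \right)} = 1$ ($g{\left(D,V \right)} = \frac{D + D}{2 D} = \frac{2 D}{2 D} = 1$)
$- \left(g{\left(1,-3 \right)} - 41\right) j{\left(-5 \right)} = - \left(1 - 41\right) \left(\left(-3\right) \left(-5\right)\right) = - \left(-40\right) 15 = \left(-1\right) \left(-600\right) = 600$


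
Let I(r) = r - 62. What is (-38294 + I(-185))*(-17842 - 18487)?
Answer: 1400155989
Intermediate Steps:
I(r) = -62 + r
(-38294 + I(-185))*(-17842 - 18487) = (-38294 + (-62 - 185))*(-17842 - 18487) = (-38294 - 247)*(-36329) = -38541*(-36329) = 1400155989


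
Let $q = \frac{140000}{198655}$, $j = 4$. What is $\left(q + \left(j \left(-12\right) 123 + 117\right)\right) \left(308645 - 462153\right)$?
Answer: $\frac{35290767251876}{39731} \approx 8.8824 \cdot 10^{8}$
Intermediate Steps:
$q = \frac{28000}{39731}$ ($q = 140000 \cdot \frac{1}{198655} = \frac{28000}{39731} \approx 0.70474$)
$\left(q + \left(j \left(-12\right) 123 + 117\right)\right) \left(308645 - 462153\right) = \left(\frac{28000}{39731} + \left(4 \left(-12\right) 123 + 117\right)\right) \left(308645 - 462153\right) = \left(\frac{28000}{39731} + \left(\left(-48\right) 123 + 117\right)\right) \left(-153508\right) = \left(\frac{28000}{39731} + \left(-5904 + 117\right)\right) \left(-153508\right) = \left(\frac{28000}{39731} - 5787\right) \left(-153508\right) = \left(- \frac{229895297}{39731}\right) \left(-153508\right) = \frac{35290767251876}{39731}$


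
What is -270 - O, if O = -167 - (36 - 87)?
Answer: -154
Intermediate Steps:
O = -116 (O = -167 - 1*(-51) = -167 + 51 = -116)
-270 - O = -270 - 1*(-116) = -270 + 116 = -154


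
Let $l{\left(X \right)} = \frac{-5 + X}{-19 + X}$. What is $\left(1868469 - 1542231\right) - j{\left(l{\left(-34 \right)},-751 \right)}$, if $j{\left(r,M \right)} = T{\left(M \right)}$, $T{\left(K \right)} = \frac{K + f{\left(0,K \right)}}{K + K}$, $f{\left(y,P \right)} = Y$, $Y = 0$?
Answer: $\frac{652475}{2} \approx 3.2624 \cdot 10^{5}$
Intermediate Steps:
$l{\left(X \right)} = \frac{-5 + X}{-19 + X}$
$f{\left(y,P \right)} = 0$
$T{\left(K \right)} = \frac{1}{2}$ ($T{\left(K \right)} = \frac{K + 0}{K + K} = \frac{K}{2 K} = K \frac{1}{2 K} = \frac{1}{2}$)
$j{\left(r,M \right)} = \frac{1}{2}$
$\left(1868469 - 1542231\right) - j{\left(l{\left(-34 \right)},-751 \right)} = \left(1868469 - 1542231\right) - \frac{1}{2} = 326238 - \frac{1}{2} = \frac{652475}{2}$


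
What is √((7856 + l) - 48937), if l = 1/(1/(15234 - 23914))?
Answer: 3*I*√5529 ≈ 223.07*I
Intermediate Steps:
l = -8680 (l = 1/(1/(-8680)) = 1/(-1/8680) = -8680)
√((7856 + l) - 48937) = √((7856 - 8680) - 48937) = √(-824 - 48937) = √(-49761) = 3*I*√5529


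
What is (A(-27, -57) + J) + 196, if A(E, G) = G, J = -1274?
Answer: -1135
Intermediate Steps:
(A(-27, -57) + J) + 196 = (-57 - 1274) + 196 = -1331 + 196 = -1135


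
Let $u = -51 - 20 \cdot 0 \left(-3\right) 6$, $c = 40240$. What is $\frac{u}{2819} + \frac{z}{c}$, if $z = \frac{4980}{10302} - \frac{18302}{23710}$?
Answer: $- \frac{41789971935723}{2309005149079600} \approx -0.018099$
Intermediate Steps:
$z = - \frac{5872617}{20355035}$ ($z = 4980 \cdot \frac{1}{10302} - \frac{9151}{11855} = \frac{830}{1717} - \frac{9151}{11855} = - \frac{5872617}{20355035} \approx -0.28851$)
$u = -51$ ($u = -51 - 20 \cdot 0 \cdot 6 = -51 - 0 = -51 + 0 = -51$)
$\frac{u}{2819} + \frac{z}{c} = - \frac{51}{2819} - \frac{5872617}{20355035 \cdot 40240} = \left(-51\right) \frac{1}{2819} - \frac{5872617}{819086608400} = - \frac{51}{2819} - \frac{5872617}{819086608400} = - \frac{41789971935723}{2309005149079600}$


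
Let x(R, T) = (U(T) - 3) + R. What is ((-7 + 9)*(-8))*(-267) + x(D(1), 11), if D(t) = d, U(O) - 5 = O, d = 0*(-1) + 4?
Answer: 4289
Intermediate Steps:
d = 4 (d = 0 + 4 = 4)
U(O) = 5 + O
D(t) = 4
x(R, T) = 2 + R + T (x(R, T) = ((5 + T) - 3) + R = (2 + T) + R = 2 + R + T)
((-7 + 9)*(-8))*(-267) + x(D(1), 11) = ((-7 + 9)*(-8))*(-267) + (2 + 4 + 11) = (2*(-8))*(-267) + 17 = -16*(-267) + 17 = 4272 + 17 = 4289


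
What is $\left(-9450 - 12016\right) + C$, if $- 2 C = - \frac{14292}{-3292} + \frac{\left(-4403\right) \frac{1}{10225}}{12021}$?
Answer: $- \frac{2171694787021928}{101158818675} \approx -21468.0$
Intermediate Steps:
$C = - \frac{219585344378}{101158818675}$ ($C = - \frac{- \frac{14292}{-3292} + \frac{\left(-4403\right) \frac{1}{10225}}{12021}}{2} = - \frac{\left(-14292\right) \left(- \frac{1}{3292}\right) + \left(-4403\right) \frac{1}{10225} \cdot \frac{1}{12021}}{2} = - \frac{\frac{3573}{823} - \frac{4403}{122914725}}{2} = \left(- \frac{1}{2}\right) \frac{439170688756}{101158818675} = - \frac{219585344378}{101158818675} \approx -2.1707$)
$\left(-9450 - 12016\right) + C = \left(-9450 - 12016\right) - \frac{219585344378}{101158818675} = -21466 - \frac{219585344378}{101158818675} = - \frac{2171694787021928}{101158818675}$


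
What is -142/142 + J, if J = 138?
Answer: 137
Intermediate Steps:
-142/142 + J = -142/142 + 138 = -142*1/142 + 138 = -1 + 138 = 137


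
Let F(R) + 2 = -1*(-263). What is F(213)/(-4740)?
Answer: -87/1580 ≈ -0.055063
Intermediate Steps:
F(R) = 261 (F(R) = -2 - 1*(-263) = -2 + 263 = 261)
F(213)/(-4740) = 261/(-4740) = 261*(-1/4740) = -87/1580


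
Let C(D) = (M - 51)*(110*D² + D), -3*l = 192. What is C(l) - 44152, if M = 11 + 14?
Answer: -11757048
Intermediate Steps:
l = -64 (l = -⅓*192 = -64)
M = 25
C(D) = -2860*D² - 26*D (C(D) = (25 - 51)*(110*D² + D) = -26*(D + 110*D²) = -2860*D² - 26*D)
C(l) - 44152 = 26*(-64)*(-1 - 110*(-64)) - 44152 = 26*(-64)*(-1 + 7040) - 44152 = 26*(-64)*7039 - 44152 = -11712896 - 44152 = -11757048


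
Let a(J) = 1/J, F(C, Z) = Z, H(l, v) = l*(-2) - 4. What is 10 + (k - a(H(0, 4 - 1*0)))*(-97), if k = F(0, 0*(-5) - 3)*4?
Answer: 4599/4 ≈ 1149.8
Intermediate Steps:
H(l, v) = -4 - 2*l (H(l, v) = -2*l - 4 = -4 - 2*l)
a(J) = 1/J
k = -12 (k = (0*(-5) - 3)*4 = (0 - 3)*4 = -3*4 = -12)
10 + (k - a(H(0, 4 - 1*0)))*(-97) = 10 + (-12 - 1/(-4 - 2*0))*(-97) = 10 + (-12 - 1/(-4 + 0))*(-97) = 10 + (-12 - 1/(-4))*(-97) = 10 + (-12 - 1*(-1/4))*(-97) = 10 + (-12 + 1/4)*(-97) = 10 - 47/4*(-97) = 10 + 4559/4 = 4599/4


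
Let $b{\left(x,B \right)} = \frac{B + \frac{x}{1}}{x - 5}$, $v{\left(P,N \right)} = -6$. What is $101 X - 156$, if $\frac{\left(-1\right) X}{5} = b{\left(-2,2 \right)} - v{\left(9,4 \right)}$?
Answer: $-3186$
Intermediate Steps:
$b{\left(x,B \right)} = \frac{B + x}{-5 + x}$ ($b{\left(x,B \right)} = \frac{B + x 1}{-5 + x} = \frac{B + x}{-5 + x}$)
$X = -30$ ($X = - 5 \left(\frac{2 - 2}{-5 - 2} - -6\right) = - 5 \left(\frac{1}{-7} \cdot 0 + 6\right) = - 5 \left(\left(- \frac{1}{7}\right) 0 + 6\right) = - 5 \left(0 + 6\right) = \left(-5\right) 6 = -30$)
$101 X - 156 = 101 \left(-30\right) - 156 = -3030 - 156 = -3186$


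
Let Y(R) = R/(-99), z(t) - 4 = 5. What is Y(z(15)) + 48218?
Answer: 530397/11 ≈ 48218.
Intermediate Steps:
z(t) = 9 (z(t) = 4 + 5 = 9)
Y(R) = -R/99 (Y(R) = R*(-1/99) = -R/99)
Y(z(15)) + 48218 = -1/99*9 + 48218 = -1/11 + 48218 = 530397/11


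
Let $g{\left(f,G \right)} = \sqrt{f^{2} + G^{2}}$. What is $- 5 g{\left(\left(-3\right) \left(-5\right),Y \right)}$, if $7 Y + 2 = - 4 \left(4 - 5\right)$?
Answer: $- \frac{5 \sqrt{11029}}{7} \approx -75.014$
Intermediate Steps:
$Y = \frac{2}{7}$ ($Y = - \frac{2}{7} + \frac{\left(-4\right) \left(4 - 5\right)}{7} = - \frac{2}{7} + \frac{\left(-4\right) \left(-1\right)}{7} = - \frac{2}{7} + \frac{1}{7} \cdot 4 = - \frac{2}{7} + \frac{4}{7} = \frac{2}{7} \approx 0.28571$)
$g{\left(f,G \right)} = \sqrt{G^{2} + f^{2}}$
$- 5 g{\left(\left(-3\right) \left(-5\right),Y \right)} = - 5 \sqrt{\left(\frac{2}{7}\right)^{2} + \left(\left(-3\right) \left(-5\right)\right)^{2}} = - 5 \sqrt{\frac{4}{49} + 15^{2}} = - 5 \sqrt{\frac{4}{49} + 225} = - 5 \sqrt{\frac{11029}{49}} = - 5 \frac{\sqrt{11029}}{7} = - \frac{5 \sqrt{11029}}{7}$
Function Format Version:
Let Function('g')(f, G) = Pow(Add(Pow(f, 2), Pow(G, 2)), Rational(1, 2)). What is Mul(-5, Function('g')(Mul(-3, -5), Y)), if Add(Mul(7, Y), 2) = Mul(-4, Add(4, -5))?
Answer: Mul(Rational(-5, 7), Pow(11029, Rational(1, 2))) ≈ -75.014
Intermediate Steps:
Y = Rational(2, 7) (Y = Add(Rational(-2, 7), Mul(Rational(1, 7), Mul(-4, Add(4, -5)))) = Add(Rational(-2, 7), Mul(Rational(1, 7), Mul(-4, -1))) = Add(Rational(-2, 7), Mul(Rational(1, 7), 4)) = Add(Rational(-2, 7), Rational(4, 7)) = Rational(2, 7) ≈ 0.28571)
Function('g')(f, G) = Pow(Add(Pow(G, 2), Pow(f, 2)), Rational(1, 2))
Mul(-5, Function('g')(Mul(-3, -5), Y)) = Mul(-5, Pow(Add(Pow(Rational(2, 7), 2), Pow(Mul(-3, -5), 2)), Rational(1, 2))) = Mul(-5, Pow(Add(Rational(4, 49), Pow(15, 2)), Rational(1, 2))) = Mul(-5, Pow(Add(Rational(4, 49), 225), Rational(1, 2))) = Mul(-5, Pow(Rational(11029, 49), Rational(1, 2))) = Mul(-5, Mul(Rational(1, 7), Pow(11029, Rational(1, 2)))) = Mul(Rational(-5, 7), Pow(11029, Rational(1, 2)))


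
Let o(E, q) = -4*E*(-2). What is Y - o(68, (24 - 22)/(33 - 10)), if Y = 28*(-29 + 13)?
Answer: -992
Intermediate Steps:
o(E, q) = 8*E
Y = -448 (Y = 28*(-16) = -448)
Y - o(68, (24 - 22)/(33 - 10)) = -448 - 8*68 = -448 - 1*544 = -448 - 544 = -992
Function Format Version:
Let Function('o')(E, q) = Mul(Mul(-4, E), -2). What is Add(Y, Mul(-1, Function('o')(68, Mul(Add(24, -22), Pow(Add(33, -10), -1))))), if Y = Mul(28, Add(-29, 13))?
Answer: -992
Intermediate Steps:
Function('o')(E, q) = Mul(8, E)
Y = -448 (Y = Mul(28, -16) = -448)
Add(Y, Mul(-1, Function('o')(68, Mul(Add(24, -22), Pow(Add(33, -10), -1))))) = Add(-448, Mul(-1, Mul(8, 68))) = Add(-448, Mul(-1, 544)) = Add(-448, -544) = -992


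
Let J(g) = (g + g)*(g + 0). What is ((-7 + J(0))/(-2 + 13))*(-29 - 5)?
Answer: 238/11 ≈ 21.636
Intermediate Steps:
J(g) = 2*g² (J(g) = (2*g)*g = 2*g²)
((-7 + J(0))/(-2 + 13))*(-29 - 5) = ((-7 + 2*0²)/(-2 + 13))*(-29 - 5) = ((-7 + 2*0)/11)*(-34) = ((-7 + 0)*(1/11))*(-34) = -7*1/11*(-34) = -7/11*(-34) = 238/11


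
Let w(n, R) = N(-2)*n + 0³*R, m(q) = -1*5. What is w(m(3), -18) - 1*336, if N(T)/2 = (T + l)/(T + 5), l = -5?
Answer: -938/3 ≈ -312.67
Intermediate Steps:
m(q) = -5
N(T) = 2*(-5 + T)/(5 + T) (N(T) = 2*((T - 5)/(T + 5)) = 2*((-5 + T)/(5 + T)) = 2*(-5 + T)/(5 + T))
w(n, R) = -14*n/3 (w(n, R) = (2*(-5 - 2)/(5 - 2))*n + 0³*R = (2*(-7)/3)*n + 0*R = (2*(⅓)*(-7))*n + 0 = -14*n/3 + 0 = -14*n/3)
w(m(3), -18) - 1*336 = -14/3*(-5) - 1*336 = 70/3 - 336 = -938/3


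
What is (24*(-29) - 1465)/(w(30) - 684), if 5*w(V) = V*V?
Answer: 2161/504 ≈ 4.2877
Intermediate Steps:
w(V) = V**2/5 (w(V) = (V*V)/5 = V**2/5)
(24*(-29) - 1465)/(w(30) - 684) = (24*(-29) - 1465)/((1/5)*30**2 - 684) = (-696 - 1465)/((1/5)*900 - 684) = -2161/(180 - 684) = -2161/(-504) = -2161*(-1/504) = 2161/504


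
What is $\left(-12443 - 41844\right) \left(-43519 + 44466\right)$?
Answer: $-51409789$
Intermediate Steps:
$\left(-12443 - 41844\right) \left(-43519 + 44466\right) = \left(-54287\right) 947 = -51409789$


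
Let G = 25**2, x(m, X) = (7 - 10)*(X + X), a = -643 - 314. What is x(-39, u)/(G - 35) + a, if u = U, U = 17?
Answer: -282366/295 ≈ -957.17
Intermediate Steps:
a = -957
u = 17
x(m, X) = -6*X
G = 625
x(-39, u)/(G - 35) + a = (-6*17)/(625 - 35) - 957 = -102/590 - 957 = -102*1/590 - 957 = -51/295 - 957 = -282366/295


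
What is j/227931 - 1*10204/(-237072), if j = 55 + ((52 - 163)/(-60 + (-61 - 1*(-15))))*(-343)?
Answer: 301630969/7232098676 ≈ 0.041707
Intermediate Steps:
j = -32243/106 (j = 55 - 111/(-60 + (-61 + 15))*(-343) = 55 - 111/(-60 - 46)*(-343) = 55 - 111/(-106)*(-343) = 55 - 111*(-1/106)*(-343) = 55 + (111/106)*(-343) = 55 - 38073/106 = -32243/106 ≈ -304.18)
j/227931 - 1*10204/(-237072) = -32243/106/227931 - 1*10204/(-237072) = -32243/106*1/227931 - 10204*(-1/237072) = -32243/24160686 + 2551/59268 = 301630969/7232098676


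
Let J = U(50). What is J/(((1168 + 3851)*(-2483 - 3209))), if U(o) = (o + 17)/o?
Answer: -67/1428407400 ≈ -4.6905e-8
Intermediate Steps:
U(o) = (17 + o)/o
J = 67/50 (J = (17 + 50)/50 = (1/50)*67 = 67/50 ≈ 1.3400)
J/(((1168 + 3851)*(-2483 - 3209))) = 67/(50*(((1168 + 3851)*(-2483 - 3209)))) = 67/(50*((5019*(-5692)))) = (67/50)/(-28568148) = (67/50)*(-1/28568148) = -67/1428407400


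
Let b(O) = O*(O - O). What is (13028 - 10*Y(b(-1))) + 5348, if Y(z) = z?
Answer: 18376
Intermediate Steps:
b(O) = 0 (b(O) = O*0 = 0)
(13028 - 10*Y(b(-1))) + 5348 = (13028 - 10*0) + 5348 = (13028 + 0) + 5348 = 13028 + 5348 = 18376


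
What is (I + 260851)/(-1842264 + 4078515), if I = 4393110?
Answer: 4653961/2236251 ≈ 2.0811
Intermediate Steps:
(I + 260851)/(-1842264 + 4078515) = (4393110 + 260851)/(-1842264 + 4078515) = 4653961/2236251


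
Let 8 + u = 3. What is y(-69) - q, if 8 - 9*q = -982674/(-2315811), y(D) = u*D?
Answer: 2391016447/6947433 ≈ 344.16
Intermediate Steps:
u = -5 (u = -8 + 3 = -5)
y(D) = -5*D
q = 5847938/6947433 (q = 8/9 - (-109186)/(-2315811) = 8/9 - (-109186)*(-1)/2315811 = 8/9 - ⅑*327558/771937 = 8/9 - 109186/2315811 = 5847938/6947433 ≈ 0.84174)
y(-69) - q = -5*(-69) - 1*5847938/6947433 = 345 - 5847938/6947433 = 2391016447/6947433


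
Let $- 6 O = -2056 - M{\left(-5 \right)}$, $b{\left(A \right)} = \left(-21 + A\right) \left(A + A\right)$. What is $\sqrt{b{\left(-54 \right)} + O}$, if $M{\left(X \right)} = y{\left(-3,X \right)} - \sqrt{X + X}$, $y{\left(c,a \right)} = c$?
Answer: $\frac{\sqrt{303918 - 6 i \sqrt{10}}}{6} \approx 91.881 - 0.0028681 i$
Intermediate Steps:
$b{\left(A \right)} = 2 A \left(-21 + A\right)$ ($b{\left(A \right)} = \left(-21 + A\right) 2 A = 2 A \left(-21 + A\right)$)
$M{\left(X \right)} = -3 - \sqrt{2} \sqrt{X}$ ($M{\left(X \right)} = -3 - \sqrt{X + X} = -3 - \sqrt{2 X} = -3 - \sqrt{2} \sqrt{X}$)
$O = \frac{2053}{6} - \frac{i \sqrt{10}}{6}$ ($O = - \frac{-2056 - \left(-3 - \sqrt{2} \sqrt{-5}\right)}{6} = - \frac{-2056 - \left(-3 - \sqrt{2} i \sqrt{5}\right)}{6} = - \frac{-2056 - \left(-3 - i \sqrt{10}\right)}{6} = - \frac{-2056 + \left(3 + i \sqrt{10}\right)}{6} = - \frac{-2053 + i \sqrt{10}}{6} = \frac{2053}{6} - \frac{i \sqrt{10}}{6} \approx 342.17 - 0.52705 i$)
$\sqrt{b{\left(-54 \right)} + O} = \sqrt{2 \left(-54\right) \left(-21 - 54\right) + \left(\frac{2053}{6} - \frac{i \sqrt{10}}{6}\right)} = \sqrt{2 \left(-54\right) \left(-75\right) + \left(\frac{2053}{6} - \frac{i \sqrt{10}}{6}\right)} = \sqrt{8100 + \left(\frac{2053}{6} - \frac{i \sqrt{10}}{6}\right)} = \sqrt{\frac{50653}{6} - \frac{i \sqrt{10}}{6}}$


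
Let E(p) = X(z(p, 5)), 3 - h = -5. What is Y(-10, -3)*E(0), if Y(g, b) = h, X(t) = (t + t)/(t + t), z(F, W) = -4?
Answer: 8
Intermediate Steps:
h = 8 (h = 3 - 1*(-5) = 3 + 5 = 8)
X(t) = 1 (X(t) = (2*t)/((2*t)) = (2*t)*(1/(2*t)) = 1)
Y(g, b) = 8
E(p) = 1
Y(-10, -3)*E(0) = 8*1 = 8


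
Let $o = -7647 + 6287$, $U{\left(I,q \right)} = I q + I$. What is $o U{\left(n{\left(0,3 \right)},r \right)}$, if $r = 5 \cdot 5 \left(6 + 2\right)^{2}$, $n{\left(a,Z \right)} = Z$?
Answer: $-6532080$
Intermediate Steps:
$r = 1600$ ($r = 25 \cdot 8^{2} = 25 \cdot 64 = 1600$)
$U{\left(I,q \right)} = I + I q$
$o = -1360$
$o U{\left(n{\left(0,3 \right)},r \right)} = - 1360 \cdot 3 \left(1 + 1600\right) = - 1360 \cdot 3 \cdot 1601 = \left(-1360\right) 4803 = -6532080$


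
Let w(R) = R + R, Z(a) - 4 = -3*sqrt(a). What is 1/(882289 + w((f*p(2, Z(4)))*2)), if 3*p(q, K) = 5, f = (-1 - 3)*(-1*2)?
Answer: 3/2647027 ≈ 1.1333e-6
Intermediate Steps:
Z(a) = 4 - 3*sqrt(a)
f = 8 (f = -4*(-2) = 8)
p(q, K) = 5/3 (p(q, K) = (1/3)*5 = 5/3)
w(R) = 2*R
1/(882289 + w((f*p(2, Z(4)))*2)) = 1/(882289 + 2*((8*(5/3))*2)) = 1/(882289 + 2*((40/3)*2)) = 1/(882289 + 2*(80/3)) = 1/(882289 + 160/3) = 1/(2647027/3) = 3/2647027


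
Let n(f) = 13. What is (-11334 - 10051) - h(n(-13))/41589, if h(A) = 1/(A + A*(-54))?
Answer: -612783347084/28654821 ≈ -21385.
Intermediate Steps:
h(A) = -1/(53*A) (h(A) = 1/(A - 54*A) = 1/(-53*A) = -1/(53*A))
(-11334 - 10051) - h(n(-13))/41589 = (-11334 - 10051) - (-1/53/13)/41589 = -21385 - (-1/53*1/13)/41589 = -21385 - (-1)/(689*41589) = -21385 - 1*(-1/28654821) = -21385 + 1/28654821 = -612783347084/28654821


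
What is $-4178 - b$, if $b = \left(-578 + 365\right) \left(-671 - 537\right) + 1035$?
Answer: $-262517$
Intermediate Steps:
$b = 258339$ ($b = \left(-213\right) \left(-1208\right) + 1035 = 257304 + 1035 = 258339$)
$-4178 - b = -4178 - 258339 = -262517$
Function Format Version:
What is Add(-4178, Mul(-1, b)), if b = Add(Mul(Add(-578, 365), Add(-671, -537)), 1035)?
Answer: -262517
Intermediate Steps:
b = 258339 (b = Add(Mul(-213, -1208), 1035) = Add(257304, 1035) = 258339)
Add(-4178, Mul(-1, b)) = Add(-4178, Mul(-1, 258339)) = Add(-4178, -258339) = -262517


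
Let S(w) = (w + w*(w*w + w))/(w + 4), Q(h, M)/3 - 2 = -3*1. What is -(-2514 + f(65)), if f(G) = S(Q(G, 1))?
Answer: 2535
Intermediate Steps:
Q(h, M) = -3 (Q(h, M) = 6 + 3*(-3*1) = 6 + 3*(-3) = 6 - 9 = -3)
S(w) = (w + w*(w + w²))/(4 + w) (S(w) = (w + w*(w² + w))/(4 + w) = (w + w*(w + w²))/(4 + w))
f(G) = -21 (f(G) = -3*(1 - 3 + (-3)²)/(4 - 3) = -3*(1 - 3 + 9)/1 = -3*1*7 = -21)
-(-2514 + f(65)) = -(-2514 - 21) = -1*(-2535) = 2535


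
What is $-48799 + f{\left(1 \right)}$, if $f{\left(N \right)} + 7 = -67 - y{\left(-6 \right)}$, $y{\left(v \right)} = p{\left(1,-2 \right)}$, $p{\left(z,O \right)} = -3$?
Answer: $-48870$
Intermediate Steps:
$y{\left(v \right)} = -3$
$f{\left(N \right)} = -71$ ($f{\left(N \right)} = -7 - 64 = -71$)
$-48799 + f{\left(1 \right)} = -48799 - 71 = -48870$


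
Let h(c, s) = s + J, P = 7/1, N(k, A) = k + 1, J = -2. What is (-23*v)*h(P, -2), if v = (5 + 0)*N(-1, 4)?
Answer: 0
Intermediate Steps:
N(k, A) = 1 + k
v = 0 (v = (5 + 0)*(1 - 1) = 5*0 = 0)
P = 7 (P = 7*1 = 7)
h(c, s) = -2 + s (h(c, s) = s - 2 = -2 + s)
(-23*v)*h(P, -2) = (-23*0)*(-2 - 2) = 0*(-4) = 0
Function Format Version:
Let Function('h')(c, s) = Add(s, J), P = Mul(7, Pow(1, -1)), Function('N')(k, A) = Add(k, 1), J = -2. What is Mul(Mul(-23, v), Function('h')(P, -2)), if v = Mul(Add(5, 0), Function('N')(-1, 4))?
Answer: 0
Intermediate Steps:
Function('N')(k, A) = Add(1, k)
v = 0 (v = Mul(Add(5, 0), Add(1, -1)) = Mul(5, 0) = 0)
P = 7 (P = Mul(7, 1) = 7)
Function('h')(c, s) = Add(-2, s) (Function('h')(c, s) = Add(s, -2) = Add(-2, s))
Mul(Mul(-23, v), Function('h')(P, -2)) = Mul(Mul(-23, 0), Add(-2, -2)) = Mul(0, -4) = 0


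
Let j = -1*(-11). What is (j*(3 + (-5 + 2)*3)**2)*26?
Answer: 10296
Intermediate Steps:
j = 11
(j*(3 + (-5 + 2)*3)**2)*26 = (11*(3 + (-5 + 2)*3)**2)*26 = (11*(3 - 3*3)**2)*26 = (11*(3 - 9)**2)*26 = (11*(-6)**2)*26 = (11*36)*26 = 396*26 = 10296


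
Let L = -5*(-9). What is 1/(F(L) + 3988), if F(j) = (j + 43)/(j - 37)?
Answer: 1/3999 ≈ 0.00025006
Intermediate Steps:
L = 45 (L = -1*(-45) = 45)
F(j) = (43 + j)/(-37 + j)
1/(F(L) + 3988) = 1/((43 + 45)/(-37 + 45) + 3988) = 1/(88/8 + 3988) = 1/((1/8)*88 + 3988) = 1/(11 + 3988) = 1/3999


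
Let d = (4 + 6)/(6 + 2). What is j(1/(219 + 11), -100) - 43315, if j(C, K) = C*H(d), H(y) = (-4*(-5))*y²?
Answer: -7969935/184 ≈ -43315.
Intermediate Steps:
d = 5/4 (d = 10/8 = 10*(⅛) = 5/4 ≈ 1.2500)
H(y) = 20*y²
j(C, K) = 125*C/4 (j(C, K) = C*(20*(5/4)²) = C*(20*(25/16)) = C*(125/4) = 125*C/4)
j(1/(219 + 11), -100) - 43315 = 125/(4*(219 + 11)) - 43315 = (125/4)/230 - 43315 = (125/4)*(1/230) - 43315 = 25/184 - 43315 = -7969935/184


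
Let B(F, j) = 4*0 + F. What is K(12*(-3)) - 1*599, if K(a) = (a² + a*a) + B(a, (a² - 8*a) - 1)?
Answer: 1957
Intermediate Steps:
B(F, j) = F (B(F, j) = 0 + F = F)
K(a) = a + 2*a² (K(a) = (a² + a*a) + a = (a² + a²) + a = 2*a² + a = a + 2*a²)
K(12*(-3)) - 1*599 = (12*(-3))*(1 + 2*(12*(-3))) - 1*599 = -36*(1 + 2*(-36)) - 599 = -36*(1 - 72) - 599 = -36*(-71) - 599 = 2556 - 599 = 1957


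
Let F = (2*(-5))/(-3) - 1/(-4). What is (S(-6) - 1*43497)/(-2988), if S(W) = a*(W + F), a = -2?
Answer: 260953/17928 ≈ 14.556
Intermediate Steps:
F = 43/12 (F = -10*(-⅓) - 1*(-¼) = 10/3 + ¼ = 43/12 ≈ 3.5833)
S(W) = -43/6 - 2*W (S(W) = -2*(W + 43/12) = -2*(43/12 + W) = -43/6 - 2*W)
(S(-6) - 1*43497)/(-2988) = ((-43/6 - 2*(-6)) - 1*43497)/(-2988) = ((-43/6 + 12) - 43497)*(-1/2988) = (29/6 - 43497)*(-1/2988) = -260953/6*(-1/2988) = 260953/17928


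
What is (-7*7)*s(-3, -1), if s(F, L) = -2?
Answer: 98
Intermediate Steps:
(-7*7)*s(-3, -1) = -7*7*(-2) = -49*(-2) = 98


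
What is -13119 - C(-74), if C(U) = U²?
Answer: -18595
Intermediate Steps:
-13119 - C(-74) = -13119 - 1*(-74)² = -13119 - 1*5476 = -13119 - 5476 = -18595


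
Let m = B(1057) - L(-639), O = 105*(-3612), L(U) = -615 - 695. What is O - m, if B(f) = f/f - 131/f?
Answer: -402263416/1057 ≈ -3.8057e+5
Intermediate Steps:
B(f) = 1 - 131/f
L(U) = -1310
O = -379260
m = 1385596/1057 (m = (-131 + 1057)/1057 - 1*(-1310) = (1/1057)*926 + 1310 = 926/1057 + 1310 = 1385596/1057 ≈ 1310.9)
O - m = -379260 - 1*1385596/1057 = -379260 - 1385596/1057 = -402263416/1057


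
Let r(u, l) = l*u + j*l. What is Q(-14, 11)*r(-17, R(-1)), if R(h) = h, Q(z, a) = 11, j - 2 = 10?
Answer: 55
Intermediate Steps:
j = 12 (j = 2 + 10 = 12)
r(u, l) = 12*l + l*u (r(u, l) = l*u + 12*l = 12*l + l*u)
Q(-14, 11)*r(-17, R(-1)) = 11*(-(12 - 17)) = 11*(-1*(-5)) = 11*5 = 55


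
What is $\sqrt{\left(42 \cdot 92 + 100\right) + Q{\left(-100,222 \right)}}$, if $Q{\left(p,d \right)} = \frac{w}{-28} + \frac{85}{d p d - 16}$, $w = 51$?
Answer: $\frac{261 \sqrt{4326571083198}}{8624728} \approx 62.946$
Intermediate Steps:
$Q{\left(p,d \right)} = - \frac{51}{28} + \frac{85}{-16 + p d^{2}}$ ($Q{\left(p,d \right)} = \frac{51}{-28} + \frac{85}{d p d - 16} = 51 \left(- \frac{1}{28}\right) + \frac{85}{p d^{2} - 16} = - \frac{51}{28} + \frac{85}{-16 + p d^{2}}$)
$\sqrt{\left(42 \cdot 92 + 100\right) + Q{\left(-100,222 \right)}} = \sqrt{\left(42 \cdot 92 + 100\right) + \frac{17 \left(188 - - 300 \cdot 222^{2}\right)}{28 \left(-16 - 100 \cdot 222^{2}\right)}} = \sqrt{\left(3864 + 100\right) + \frac{17 \left(188 - \left(-300\right) 49284\right)}{28 \left(-16 - 4928400\right)}} = \sqrt{3964 + \frac{17 \left(188 + 14785200\right)}{28 \left(-16 - 4928400\right)}} = \sqrt{3964 + \frac{17}{28} \frac{1}{-4928416} \cdot 14785388} = \sqrt{3964 + \frac{17}{28} \left(- \frac{1}{4928416}\right) 14785388} = \sqrt{3964 - \frac{62837899}{34498912}} = \sqrt{\frac{136690849269}{34498912}} = \frac{261 \sqrt{4326571083198}}{8624728}$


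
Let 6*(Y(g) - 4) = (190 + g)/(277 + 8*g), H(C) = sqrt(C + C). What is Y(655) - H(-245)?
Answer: 133253/33102 - 7*I*sqrt(10) ≈ 4.0255 - 22.136*I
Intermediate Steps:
H(C) = sqrt(2)*sqrt(C) (H(C) = sqrt(2*C) = sqrt(2)*sqrt(C))
Y(g) = 4 + (190 + g)/(6*(277 + 8*g)) (Y(g) = 4 + ((190 + g)/(277 + 8*g))/6 = 4 + (190 + g)/(6*(277 + 8*g)))
Y(655) - H(-245) = (6838 + 193*655)/(6*(277 + 8*655)) - sqrt(2)*sqrt(-245) = (6838 + 126415)/(6*(277 + 5240)) - sqrt(2)*7*I*sqrt(5) = (1/6)*133253/5517 - 7*I*sqrt(10) = (1/6)*(1/5517)*133253 - 7*I*sqrt(10) = 133253/33102 - 7*I*sqrt(10)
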